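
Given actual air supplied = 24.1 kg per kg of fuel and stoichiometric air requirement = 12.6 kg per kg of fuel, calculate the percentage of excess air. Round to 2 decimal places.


Excess air = actual - stoichiometric = 24.1 - 12.6 = 11.50 kg/kg fuel
Excess air % = (excess / stoich) * 100 = (11.50 / 12.6) * 100 = 91.27%


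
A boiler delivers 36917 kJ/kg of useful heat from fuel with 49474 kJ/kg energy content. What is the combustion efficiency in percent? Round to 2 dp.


Efficiency = (Q_useful / Q_fuel) * 100
Efficiency = (36917 / 49474) * 100
Efficiency = 0.7462 * 100 = 74.62%


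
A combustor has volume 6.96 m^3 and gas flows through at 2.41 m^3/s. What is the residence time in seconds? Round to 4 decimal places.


tau = V / Q_flow
tau = 6.96 / 2.41 = 2.8880 s


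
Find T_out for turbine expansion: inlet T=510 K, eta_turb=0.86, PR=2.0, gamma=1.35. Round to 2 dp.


T_out = T_in * (1 - eta * (1 - PR^(-(gamma-1)/gamma)))
Exponent = -(1.35-1)/1.35 = -0.25925926
PR^exp = 2.0^(-0.25925926) = 0.83551680
Factor = 1 - 0.86*(1 - 0.83551680) = 0.85854445
T_out = 510 * 0.85854445 = 437.86 K


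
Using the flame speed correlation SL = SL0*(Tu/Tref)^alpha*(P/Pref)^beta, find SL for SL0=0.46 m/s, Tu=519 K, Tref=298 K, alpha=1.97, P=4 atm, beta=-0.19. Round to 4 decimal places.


SL = SL0 * (Tu/Tref)^alpha * (P/Pref)^beta
T ratio = 519/298 = 1.74161074
(T ratio)^alpha = 1.74161074^1.97 = 2.983140
(P/Pref)^beta = 4^(-0.19) = 0.768438
SL = 0.46 * 2.983140 * 0.768438 = 1.0545 m/s


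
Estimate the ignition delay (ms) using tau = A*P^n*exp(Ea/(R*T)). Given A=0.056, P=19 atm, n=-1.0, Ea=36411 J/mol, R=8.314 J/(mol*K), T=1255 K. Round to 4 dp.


tau = A * P^n * exp(Ea/(R*T))
P^n = 19^(-1.0) = 0.05263158
Ea/(R*T) = 36411/(8.314*1255) = 3.489626
exp(Ea/(R*T)) = 32.773682
tau = 0.056 * 0.05263158 * 32.773682 = 0.0966 ms


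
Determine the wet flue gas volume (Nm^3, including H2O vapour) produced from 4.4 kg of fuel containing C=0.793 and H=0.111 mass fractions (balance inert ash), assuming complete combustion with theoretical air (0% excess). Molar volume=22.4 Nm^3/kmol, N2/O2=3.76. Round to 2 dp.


Per kg fuel: CO2 = (C/12 kmol)*22.4 = (0.793/12)*22.4 = 1.48027 Nm^3
Per kg fuel: H2O = (H/2 kmol)*22.4 = (0.111/2)*22.4 = 1.24320 Nm^3
O2 needed per kg fuel = C/12 + H/4 = 0.793/12 + 0.111/4 = 0.09383333 kmol
Per kg fuel: N2 = O2*3.76*22.4 = 0.09383333*3.76*22.4 = 7.90302 Nm^3
Total per kg = 1.48027 + 1.24320 + 7.90302 = 10.62649 Nm^3
Total = 10.62649 * 4.4 = 46.76 Nm^3


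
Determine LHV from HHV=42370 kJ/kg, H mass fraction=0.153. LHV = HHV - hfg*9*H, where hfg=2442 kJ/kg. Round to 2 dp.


LHV = HHV - hfg * 9 * H
Water correction = 2442 * 9 * 0.153 = 3362.634 kJ/kg
LHV = 42370 - 3362.634 = 39007.37 kJ/kg


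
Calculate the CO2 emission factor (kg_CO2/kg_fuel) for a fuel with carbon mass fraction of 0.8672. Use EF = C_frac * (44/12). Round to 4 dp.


EF = C_frac * (M_CO2 / M_C)
EF = 0.8672 * (44/12)
EF = 0.8672 * 3.666667 = 3.1797 kg_CO2/kg_fuel


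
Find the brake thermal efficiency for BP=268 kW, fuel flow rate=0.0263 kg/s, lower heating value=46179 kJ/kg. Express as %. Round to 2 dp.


eta_BTE = (BP / (mf * LHV)) * 100
Denominator = 0.0263 * 46179 = 1214.5077 kW
eta_BTE = (268 / 1214.5077) * 100 = 22.07%


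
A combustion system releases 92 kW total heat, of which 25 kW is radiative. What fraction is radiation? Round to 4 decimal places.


f_rad = Q_rad / Q_total
f_rad = 25 / 92 = 0.2717


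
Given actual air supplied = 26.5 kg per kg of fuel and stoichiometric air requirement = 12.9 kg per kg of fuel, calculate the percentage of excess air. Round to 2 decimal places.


Excess air = actual - stoichiometric = 26.5 - 12.9 = 13.60 kg/kg fuel
Excess air % = (excess / stoich) * 100 = (13.60 / 12.9) * 100 = 105.43%


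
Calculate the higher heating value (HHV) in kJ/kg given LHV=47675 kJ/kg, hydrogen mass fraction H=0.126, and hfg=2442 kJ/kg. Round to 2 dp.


HHV = LHV + hfg * 9 * H
Water addition = 2442 * 9 * 0.126 = 2769.228 kJ/kg
HHV = 47675 + 2769.228 = 50444.23 kJ/kg


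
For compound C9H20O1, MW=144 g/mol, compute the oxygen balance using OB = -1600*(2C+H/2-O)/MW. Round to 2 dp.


OB = -1600 * (2C + H/2 - O) / MW
Inner = 2*9 + 20/2 - 1 = 27.00
OB = -1600 * 27.00 / 144 = -300.00%


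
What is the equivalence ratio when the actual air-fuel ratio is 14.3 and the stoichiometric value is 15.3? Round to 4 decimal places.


phi = AFR_stoich / AFR_actual
phi = 15.3 / 14.3 = 1.0699


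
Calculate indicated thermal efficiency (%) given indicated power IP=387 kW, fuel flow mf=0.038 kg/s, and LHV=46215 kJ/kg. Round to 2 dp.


eta_ith = (IP / (mf * LHV)) * 100
Denominator = 0.038 * 46215 = 1756.1700 kW
eta_ith = (387 / 1756.1700) * 100 = 22.04%


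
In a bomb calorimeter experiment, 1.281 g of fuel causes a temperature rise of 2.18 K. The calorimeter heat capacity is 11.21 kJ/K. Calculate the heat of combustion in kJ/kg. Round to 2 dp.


Hc = C_cal * delta_T / m_fuel
Q_released = 11.21 * 2.18 = 24.4378 kJ
m_fuel = 1.281 g = 1.281/1000 kg = 0.001281 kg
Hc = 24.4378 / 0.001281 = 19077.13 kJ/kg


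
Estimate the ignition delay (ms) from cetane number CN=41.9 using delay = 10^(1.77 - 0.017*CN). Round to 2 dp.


delay = 10^(1.77 - 0.017*CN)
Exponent = 1.77 - 0.017*41.9 = 1.0577
delay = 10^1.0577 = 11.42 ms


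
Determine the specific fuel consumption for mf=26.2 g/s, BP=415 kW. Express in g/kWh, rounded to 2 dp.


SFC = (mf / BP) * 3600
Rate = 26.2 / 415 = 0.063133 g/(s*kW)
SFC = 0.063133 * 3600 = 227.28 g/kWh


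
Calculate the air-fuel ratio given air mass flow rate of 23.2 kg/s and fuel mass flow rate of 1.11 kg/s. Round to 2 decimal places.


AFR = m_air / m_fuel
AFR = 23.2 / 1.11 = 20.90


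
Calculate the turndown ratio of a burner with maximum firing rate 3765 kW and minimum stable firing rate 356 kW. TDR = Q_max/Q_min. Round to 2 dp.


TDR = Q_max / Q_min
TDR = 3765 / 356 = 10.58


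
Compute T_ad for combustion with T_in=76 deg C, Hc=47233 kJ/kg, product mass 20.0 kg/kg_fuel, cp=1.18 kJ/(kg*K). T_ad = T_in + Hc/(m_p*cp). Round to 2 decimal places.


T_ad = T_in + Hc / (m_p * cp)
Denominator = 20.0 * 1.18 = 23.6000
Temperature rise = 47233 / 23.6000 = 2001.40 K
T_ad = 76 + 2001.40 = 2077.40 deg C


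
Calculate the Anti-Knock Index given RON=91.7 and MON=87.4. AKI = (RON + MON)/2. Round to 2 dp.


AKI = (RON + MON) / 2
AKI = (91.7 + 87.4) / 2
AKI = 179.1 / 2 = 89.55


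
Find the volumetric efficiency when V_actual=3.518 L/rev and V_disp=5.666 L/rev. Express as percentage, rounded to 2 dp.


eta_v = (V_actual / V_disp) * 100
Ratio = 3.518 / 5.666 = 0.6209
eta_v = 0.6209 * 100 = 62.09%


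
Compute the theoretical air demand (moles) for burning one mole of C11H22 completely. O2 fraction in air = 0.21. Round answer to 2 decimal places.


Balanced combustion: C11H22 + 16.5 O2 -> 11 CO2 + 11 H2O
O2 needed = C + H/4 = 11 + 22/4 = 16.50 moles
Air moles = O2 / 0.21 = 16.50 / 0.21 = 78.57 moles air


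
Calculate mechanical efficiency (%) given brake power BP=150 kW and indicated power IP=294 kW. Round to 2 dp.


eta_mech = (BP / IP) * 100
Ratio = 150 / 294 = 0.5102
eta_mech = 0.5102 * 100 = 51.02%


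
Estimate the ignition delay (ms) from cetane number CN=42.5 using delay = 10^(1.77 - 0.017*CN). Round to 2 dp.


delay = 10^(1.77 - 0.017*CN)
Exponent = 1.77 - 0.017*42.5 = 1.0475
delay = 10^1.0475 = 11.16 ms


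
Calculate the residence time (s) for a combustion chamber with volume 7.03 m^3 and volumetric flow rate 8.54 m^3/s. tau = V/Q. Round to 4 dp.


tau = V / Q_flow
tau = 7.03 / 8.54 = 0.8232 s


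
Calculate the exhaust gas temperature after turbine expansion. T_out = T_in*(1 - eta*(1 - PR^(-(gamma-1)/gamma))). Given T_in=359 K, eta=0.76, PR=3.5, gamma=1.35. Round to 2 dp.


T_out = T_in * (1 - eta * (1 - PR^(-(gamma-1)/gamma)))
Exponent = -(1.35-1)/1.35 = -0.25925926
PR^exp = 3.5^(-0.25925926) = 0.72267881
Factor = 1 - 0.76*(1 - 0.72267881) = 0.78923590
T_out = 359 * 0.78923590 = 283.34 K


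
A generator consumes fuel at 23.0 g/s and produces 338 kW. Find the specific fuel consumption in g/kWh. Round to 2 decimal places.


SFC = (mf / BP) * 3600
Rate = 23.0 / 338 = 0.068047 g/(s*kW)
SFC = 0.068047 * 3600 = 244.97 g/kWh


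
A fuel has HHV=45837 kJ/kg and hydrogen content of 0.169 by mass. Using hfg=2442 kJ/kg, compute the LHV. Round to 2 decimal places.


LHV = HHV - hfg * 9 * H
Water correction = 2442 * 9 * 0.169 = 3714.282 kJ/kg
LHV = 45837 - 3714.282 = 42122.72 kJ/kg


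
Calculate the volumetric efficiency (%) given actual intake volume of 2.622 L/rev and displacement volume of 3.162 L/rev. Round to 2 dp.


eta_v = (V_actual / V_disp) * 100
Ratio = 2.622 / 3.162 = 0.8292
eta_v = 0.8292 * 100 = 82.92%


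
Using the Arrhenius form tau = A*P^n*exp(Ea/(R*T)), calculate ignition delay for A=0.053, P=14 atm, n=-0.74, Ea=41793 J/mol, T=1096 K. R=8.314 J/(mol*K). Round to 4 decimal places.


tau = A * P^n * exp(Ea/(R*T))
P^n = 14^(-0.74) = 0.14186173
Ea/(R*T) = 41793/(8.314*1096) = 4.586517
exp(Ea/(R*T)) = 98.151935
tau = 0.053 * 0.14186173 * 98.151935 = 0.7380 ms


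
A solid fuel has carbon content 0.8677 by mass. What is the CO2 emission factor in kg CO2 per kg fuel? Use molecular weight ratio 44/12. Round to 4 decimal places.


EF = C_frac * (M_CO2 / M_C)
EF = 0.8677 * (44/12)
EF = 0.8677 * 3.666667 = 3.1816 kg_CO2/kg_fuel


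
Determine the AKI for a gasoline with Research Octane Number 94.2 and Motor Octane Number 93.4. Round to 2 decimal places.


AKI = (RON + MON) / 2
AKI = (94.2 + 93.4) / 2
AKI = 187.6 / 2 = 93.80


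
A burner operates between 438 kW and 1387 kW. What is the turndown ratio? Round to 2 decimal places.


TDR = Q_max / Q_min
TDR = 1387 / 438 = 3.17


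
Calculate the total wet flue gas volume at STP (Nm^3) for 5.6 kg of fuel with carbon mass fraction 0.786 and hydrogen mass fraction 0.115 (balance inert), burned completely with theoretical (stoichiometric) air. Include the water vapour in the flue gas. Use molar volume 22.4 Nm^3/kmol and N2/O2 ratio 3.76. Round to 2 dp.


Per kg fuel: CO2 = (C/12 kmol)*22.4 = (0.786/12)*22.4 = 1.46720 Nm^3
Per kg fuel: H2O = (H/2 kmol)*22.4 = (0.115/2)*22.4 = 1.28800 Nm^3
O2 needed per kg fuel = C/12 + H/4 = 0.786/12 + 0.115/4 = 0.09425000 kmol
Per kg fuel: N2 = O2*3.76*22.4 = 0.09425000*3.76*22.4 = 7.93811 Nm^3
Total per kg = 1.46720 + 1.28800 + 7.93811 = 10.69331 Nm^3
Total = 10.69331 * 5.6 = 59.88 Nm^3


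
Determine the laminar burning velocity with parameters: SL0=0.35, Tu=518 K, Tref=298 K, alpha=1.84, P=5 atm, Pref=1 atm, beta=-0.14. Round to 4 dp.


SL = SL0 * (Tu/Tref)^alpha * (P/Pref)^beta
T ratio = 518/298 = 1.73825503
(T ratio)^alpha = 1.73825503^1.84 = 2.765724
(P/Pref)^beta = 5^(-0.14) = 0.798260
SL = 0.35 * 2.765724 * 0.798260 = 0.7727 m/s


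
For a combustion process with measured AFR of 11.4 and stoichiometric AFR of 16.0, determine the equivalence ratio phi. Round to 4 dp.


phi = AFR_stoich / AFR_actual
phi = 16.0 / 11.4 = 1.4035


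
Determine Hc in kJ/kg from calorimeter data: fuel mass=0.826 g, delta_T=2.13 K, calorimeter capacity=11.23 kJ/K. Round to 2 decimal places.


Hc = C_cal * delta_T / m_fuel
Q_released = 11.23 * 2.13 = 23.9199 kJ
m_fuel = 0.826 g = 0.826/1000 kg = 0.000826 kg
Hc = 23.9199 / 0.000826 = 28958.72 kJ/kg


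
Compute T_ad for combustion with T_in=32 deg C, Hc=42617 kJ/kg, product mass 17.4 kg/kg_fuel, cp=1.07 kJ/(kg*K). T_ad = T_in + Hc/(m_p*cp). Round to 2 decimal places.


T_ad = T_in + Hc / (m_p * cp)
Denominator = 17.4 * 1.07 = 18.6180
Temperature rise = 42617 / 18.6180 = 2289.02 K
T_ad = 32 + 2289.02 = 2321.02 deg C


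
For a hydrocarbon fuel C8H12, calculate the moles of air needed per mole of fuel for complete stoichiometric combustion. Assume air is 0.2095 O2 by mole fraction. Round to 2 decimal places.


Balanced combustion: C8H12 + 11 O2 -> 8 CO2 + 6 H2O
O2 needed = C + H/4 = 8 + 12/4 = 11.00 moles
Air moles = O2 / 0.2095 = 11.00 / 0.2095 = 52.51 moles air


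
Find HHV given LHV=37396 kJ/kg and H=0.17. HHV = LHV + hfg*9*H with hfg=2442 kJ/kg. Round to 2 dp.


HHV = LHV + hfg * 9 * H
Water addition = 2442 * 9 * 0.17 = 3736.260 kJ/kg
HHV = 37396 + 3736.260 = 41132.26 kJ/kg


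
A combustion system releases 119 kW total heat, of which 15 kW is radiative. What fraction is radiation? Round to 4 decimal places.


f_rad = Q_rad / Q_total
f_rad = 15 / 119 = 0.1261


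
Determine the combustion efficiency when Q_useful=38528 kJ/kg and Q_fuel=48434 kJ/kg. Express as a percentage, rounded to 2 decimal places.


Efficiency = (Q_useful / Q_fuel) * 100
Efficiency = (38528 / 48434) * 100
Efficiency = 0.7955 * 100 = 79.55%


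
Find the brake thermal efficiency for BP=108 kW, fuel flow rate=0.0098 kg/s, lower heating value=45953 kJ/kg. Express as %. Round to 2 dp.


eta_BTE = (BP / (mf * LHV)) * 100
Denominator = 0.0098 * 45953 = 450.3394 kW
eta_BTE = (108 / 450.3394) * 100 = 23.98%


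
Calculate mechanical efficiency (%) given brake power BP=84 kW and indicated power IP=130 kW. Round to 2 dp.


eta_mech = (BP / IP) * 100
Ratio = 84 / 130 = 0.6462
eta_mech = 0.6462 * 100 = 64.62%


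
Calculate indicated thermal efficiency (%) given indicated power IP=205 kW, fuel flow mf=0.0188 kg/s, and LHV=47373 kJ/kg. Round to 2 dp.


eta_ith = (IP / (mf * LHV)) * 100
Denominator = 0.0188 * 47373 = 890.6124 kW
eta_ith = (205 / 890.6124) * 100 = 23.02%


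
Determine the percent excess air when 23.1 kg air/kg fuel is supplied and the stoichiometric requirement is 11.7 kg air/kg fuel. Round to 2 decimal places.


Excess air = actual - stoichiometric = 23.1 - 11.7 = 11.40 kg/kg fuel
Excess air % = (excess / stoich) * 100 = (11.40 / 11.7) * 100 = 97.44%


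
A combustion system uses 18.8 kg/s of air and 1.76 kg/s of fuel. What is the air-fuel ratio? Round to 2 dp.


AFR = m_air / m_fuel
AFR = 18.8 / 1.76 = 10.68


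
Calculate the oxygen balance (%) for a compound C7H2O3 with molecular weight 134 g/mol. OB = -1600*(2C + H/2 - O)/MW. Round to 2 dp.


OB = -1600 * (2C + H/2 - O) / MW
Inner = 2*7 + 2/2 - 3 = 12.00
OB = -1600 * 12.00 / 134 = -143.28%


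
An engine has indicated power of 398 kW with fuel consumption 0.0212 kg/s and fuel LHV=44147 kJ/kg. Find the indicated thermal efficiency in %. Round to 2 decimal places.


eta_ith = (IP / (mf * LHV)) * 100
Denominator = 0.0212 * 44147 = 935.9164 kW
eta_ith = (398 / 935.9164) * 100 = 42.53%


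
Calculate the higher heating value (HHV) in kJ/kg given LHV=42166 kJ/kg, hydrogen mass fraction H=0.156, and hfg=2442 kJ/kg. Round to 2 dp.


HHV = LHV + hfg * 9 * H
Water addition = 2442 * 9 * 0.156 = 3428.568 kJ/kg
HHV = 42166 + 3428.568 = 45594.57 kJ/kg


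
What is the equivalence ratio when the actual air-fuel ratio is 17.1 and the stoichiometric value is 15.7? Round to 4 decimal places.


phi = AFR_stoich / AFR_actual
phi = 15.7 / 17.1 = 0.9181


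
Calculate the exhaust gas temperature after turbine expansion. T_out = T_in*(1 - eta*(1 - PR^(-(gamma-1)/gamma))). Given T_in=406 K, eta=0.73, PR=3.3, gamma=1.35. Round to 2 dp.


T_out = T_in * (1 - eta * (1 - PR^(-(gamma-1)/gamma)))
Exponent = -(1.35-1)/1.35 = -0.25925926
PR^exp = 3.3^(-0.25925926) = 0.73378775
Factor = 1 - 0.73*(1 - 0.73378775) = 0.80566506
T_out = 406 * 0.80566506 = 327.10 K


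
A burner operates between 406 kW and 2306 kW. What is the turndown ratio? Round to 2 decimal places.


TDR = Q_max / Q_min
TDR = 2306 / 406 = 5.68


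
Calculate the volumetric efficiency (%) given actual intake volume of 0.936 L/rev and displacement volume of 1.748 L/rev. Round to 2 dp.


eta_v = (V_actual / V_disp) * 100
Ratio = 0.936 / 1.748 = 0.5355
eta_v = 0.5355 * 100 = 53.55%


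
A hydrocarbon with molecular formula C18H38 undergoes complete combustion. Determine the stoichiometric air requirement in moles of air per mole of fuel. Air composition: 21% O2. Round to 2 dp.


Balanced combustion: C18H38 + 27.5 O2 -> 18 CO2 + 19 H2O
O2 needed = C + H/4 = 18 + 38/4 = 27.50 moles
Air moles = O2 / 0.21 = 27.50 / 0.21 = 130.95 moles air


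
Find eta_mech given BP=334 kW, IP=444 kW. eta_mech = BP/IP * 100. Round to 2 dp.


eta_mech = (BP / IP) * 100
Ratio = 334 / 444 = 0.7523
eta_mech = 0.7523 * 100 = 75.23%


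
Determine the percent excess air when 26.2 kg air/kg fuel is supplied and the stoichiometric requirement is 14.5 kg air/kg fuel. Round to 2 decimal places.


Excess air = actual - stoichiometric = 26.2 - 14.5 = 11.70 kg/kg fuel
Excess air % = (excess / stoich) * 100 = (11.70 / 14.5) * 100 = 80.69%


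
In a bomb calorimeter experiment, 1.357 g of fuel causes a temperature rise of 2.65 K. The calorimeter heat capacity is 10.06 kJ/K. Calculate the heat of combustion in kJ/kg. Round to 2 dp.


Hc = C_cal * delta_T / m_fuel
Q_released = 10.06 * 2.65 = 26.6590 kJ
m_fuel = 1.357 g = 1.357/1000 kg = 0.001357 kg
Hc = 26.6590 / 0.001357 = 19645.54 kJ/kg


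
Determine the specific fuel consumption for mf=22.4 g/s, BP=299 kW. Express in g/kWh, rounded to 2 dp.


SFC = (mf / BP) * 3600
Rate = 22.4 / 299 = 0.074916 g/(s*kW)
SFC = 0.074916 * 3600 = 269.70 g/kWh


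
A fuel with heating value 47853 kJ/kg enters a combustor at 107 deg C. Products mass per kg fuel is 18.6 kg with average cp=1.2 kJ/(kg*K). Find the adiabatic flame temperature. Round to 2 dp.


T_ad = T_in + Hc / (m_p * cp)
Denominator = 18.6 * 1.2 = 22.3200
Temperature rise = 47853 / 22.3200 = 2143.95 K
T_ad = 107 + 2143.95 = 2250.95 deg C


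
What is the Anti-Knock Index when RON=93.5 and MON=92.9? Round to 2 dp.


AKI = (RON + MON) / 2
AKI = (93.5 + 92.9) / 2
AKI = 186.4 / 2 = 93.20


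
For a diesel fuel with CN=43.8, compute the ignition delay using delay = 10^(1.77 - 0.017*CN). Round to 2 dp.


delay = 10^(1.77 - 0.017*CN)
Exponent = 1.77 - 0.017*43.8 = 1.0254
delay = 10^1.0254 = 10.60 ms


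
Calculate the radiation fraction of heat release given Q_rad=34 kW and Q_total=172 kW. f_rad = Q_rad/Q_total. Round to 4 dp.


f_rad = Q_rad / Q_total
f_rad = 34 / 172 = 0.1977


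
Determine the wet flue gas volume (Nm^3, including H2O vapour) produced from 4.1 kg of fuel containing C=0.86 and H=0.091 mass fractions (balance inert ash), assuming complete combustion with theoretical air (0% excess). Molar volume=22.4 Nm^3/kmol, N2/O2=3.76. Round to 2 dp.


Per kg fuel: CO2 = (C/12 kmol)*22.4 = (0.86/12)*22.4 = 1.60533 Nm^3
Per kg fuel: H2O = (H/2 kmol)*22.4 = (0.091/2)*22.4 = 1.01920 Nm^3
O2 needed per kg fuel = C/12 + H/4 = 0.86/12 + 0.091/4 = 0.09441667 kmol
Per kg fuel: N2 = O2*3.76*22.4 = 0.09441667*3.76*22.4 = 7.95215 Nm^3
Total per kg = 1.60533 + 1.01920 + 7.95215 = 10.57668 Nm^3
Total = 10.57668 * 4.1 = 43.36 Nm^3


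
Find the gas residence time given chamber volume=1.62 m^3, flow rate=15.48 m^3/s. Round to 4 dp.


tau = V / Q_flow
tau = 1.62 / 15.48 = 0.1047 s


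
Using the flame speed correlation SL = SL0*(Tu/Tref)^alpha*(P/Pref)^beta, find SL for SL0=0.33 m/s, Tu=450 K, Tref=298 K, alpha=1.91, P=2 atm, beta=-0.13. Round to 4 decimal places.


SL = SL0 * (Tu/Tref)^alpha * (P/Pref)^beta
T ratio = 450/298 = 1.51006711
(T ratio)^alpha = 1.51006711^1.91 = 2.197267
(P/Pref)^beta = 2^(-0.13) = 0.913831
SL = 0.33 * 2.197267 * 0.913831 = 0.6626 m/s


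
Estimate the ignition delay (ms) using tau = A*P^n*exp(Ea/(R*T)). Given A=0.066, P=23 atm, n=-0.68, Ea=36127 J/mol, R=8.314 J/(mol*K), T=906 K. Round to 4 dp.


tau = A * P^n * exp(Ea/(R*T))
P^n = 23^(-0.68) = 0.11858372
Ea/(R*T) = 36127/(8.314*906) = 4.796160
exp(Ea/(R*T)) = 121.044737
tau = 0.066 * 0.11858372 * 121.044737 = 0.9474 ms


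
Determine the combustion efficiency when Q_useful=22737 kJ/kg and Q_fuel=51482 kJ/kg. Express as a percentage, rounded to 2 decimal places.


Efficiency = (Q_useful / Q_fuel) * 100
Efficiency = (22737 / 51482) * 100
Efficiency = 0.4416 * 100 = 44.16%


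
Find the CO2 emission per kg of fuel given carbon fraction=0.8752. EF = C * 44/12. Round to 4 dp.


EF = C_frac * (M_CO2 / M_C)
EF = 0.8752 * (44/12)
EF = 0.8752 * 3.666667 = 3.2091 kg_CO2/kg_fuel


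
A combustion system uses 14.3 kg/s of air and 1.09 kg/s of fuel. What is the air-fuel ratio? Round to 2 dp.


AFR = m_air / m_fuel
AFR = 14.3 / 1.09 = 13.12


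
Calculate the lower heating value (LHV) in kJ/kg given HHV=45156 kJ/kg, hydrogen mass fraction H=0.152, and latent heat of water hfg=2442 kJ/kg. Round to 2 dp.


LHV = HHV - hfg * 9 * H
Water correction = 2442 * 9 * 0.152 = 3340.656 kJ/kg
LHV = 45156 - 3340.656 = 41815.34 kJ/kg


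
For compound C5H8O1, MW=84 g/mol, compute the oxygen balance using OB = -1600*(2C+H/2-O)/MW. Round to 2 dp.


OB = -1600 * (2C + H/2 - O) / MW
Inner = 2*5 + 8/2 - 1 = 13.00
OB = -1600 * 13.00 / 84 = -247.62%


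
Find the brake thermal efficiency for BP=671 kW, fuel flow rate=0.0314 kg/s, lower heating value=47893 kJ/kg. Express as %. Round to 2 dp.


eta_BTE = (BP / (mf * LHV)) * 100
Denominator = 0.0314 * 47893 = 1503.8402 kW
eta_BTE = (671 / 1503.8402) * 100 = 44.62%


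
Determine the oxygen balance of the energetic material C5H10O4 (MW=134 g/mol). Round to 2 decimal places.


OB = -1600 * (2C + H/2 - O) / MW
Inner = 2*5 + 10/2 - 4 = 11.00
OB = -1600 * 11.00 / 134 = -131.34%


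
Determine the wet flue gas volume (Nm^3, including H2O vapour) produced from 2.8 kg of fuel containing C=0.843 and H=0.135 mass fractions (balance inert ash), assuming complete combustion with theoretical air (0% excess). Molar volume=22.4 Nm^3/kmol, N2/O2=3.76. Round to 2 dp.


Per kg fuel: CO2 = (C/12 kmol)*22.4 = (0.843/12)*22.4 = 1.57360 Nm^3
Per kg fuel: H2O = (H/2 kmol)*22.4 = (0.135/2)*22.4 = 1.51200 Nm^3
O2 needed per kg fuel = C/12 + H/4 = 0.843/12 + 0.135/4 = 0.10400000 kmol
Per kg fuel: N2 = O2*3.76*22.4 = 0.10400000*3.76*22.4 = 8.75930 Nm^3
Total per kg = 1.57360 + 1.51200 + 8.75930 = 11.84490 Nm^3
Total = 11.84490 * 2.8 = 33.17 Nm^3


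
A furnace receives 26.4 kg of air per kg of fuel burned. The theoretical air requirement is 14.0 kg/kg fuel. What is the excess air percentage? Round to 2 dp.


Excess air = actual - stoichiometric = 26.4 - 14.0 = 12.40 kg/kg fuel
Excess air % = (excess / stoich) * 100 = (12.40 / 14.0) * 100 = 88.57%


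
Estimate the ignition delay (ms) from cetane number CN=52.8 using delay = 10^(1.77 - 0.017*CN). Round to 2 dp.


delay = 10^(1.77 - 0.017*CN)
Exponent = 1.77 - 0.017*52.8 = 0.8724
delay = 10^0.8724 = 7.45 ms


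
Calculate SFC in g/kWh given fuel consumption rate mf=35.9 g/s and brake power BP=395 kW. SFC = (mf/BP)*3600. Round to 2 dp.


SFC = (mf / BP) * 3600
Rate = 35.9 / 395 = 0.090886 g/(s*kW)
SFC = 0.090886 * 3600 = 327.19 g/kWh


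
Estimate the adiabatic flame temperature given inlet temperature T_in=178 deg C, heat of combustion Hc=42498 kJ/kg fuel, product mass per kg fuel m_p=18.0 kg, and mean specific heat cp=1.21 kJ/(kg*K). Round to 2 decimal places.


T_ad = T_in + Hc / (m_p * cp)
Denominator = 18.0 * 1.21 = 21.7800
Temperature rise = 42498 / 21.7800 = 1951.24 K
T_ad = 178 + 1951.24 = 2129.24 deg C


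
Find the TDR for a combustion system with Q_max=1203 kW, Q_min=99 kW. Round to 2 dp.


TDR = Q_max / Q_min
TDR = 1203 / 99 = 12.15


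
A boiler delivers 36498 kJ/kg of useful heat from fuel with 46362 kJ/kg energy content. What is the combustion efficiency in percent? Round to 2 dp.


Efficiency = (Q_useful / Q_fuel) * 100
Efficiency = (36498 / 46362) * 100
Efficiency = 0.7872 * 100 = 78.72%


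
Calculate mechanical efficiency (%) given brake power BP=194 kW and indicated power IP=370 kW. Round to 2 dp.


eta_mech = (BP / IP) * 100
Ratio = 194 / 370 = 0.5243
eta_mech = 0.5243 * 100 = 52.43%


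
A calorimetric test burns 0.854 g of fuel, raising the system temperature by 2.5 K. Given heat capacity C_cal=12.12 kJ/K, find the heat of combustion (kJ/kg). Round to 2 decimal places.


Hc = C_cal * delta_T / m_fuel
Q_released = 12.12 * 2.5 = 30.3000 kJ
m_fuel = 0.854 g = 0.854/1000 kg = 0.000854 kg
Hc = 30.3000 / 0.000854 = 35480.09 kJ/kg


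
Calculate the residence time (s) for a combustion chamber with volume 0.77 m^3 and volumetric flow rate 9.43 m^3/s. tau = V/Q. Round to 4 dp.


tau = V / Q_flow
tau = 0.77 / 9.43 = 0.0817 s


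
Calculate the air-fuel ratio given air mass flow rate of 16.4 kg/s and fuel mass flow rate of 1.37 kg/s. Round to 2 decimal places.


AFR = m_air / m_fuel
AFR = 16.4 / 1.37 = 11.97


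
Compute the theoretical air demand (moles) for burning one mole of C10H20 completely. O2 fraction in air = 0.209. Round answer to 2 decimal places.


Balanced combustion: C10H20 + 15 O2 -> 10 CO2 + 10 H2O
O2 needed = C + H/4 = 10 + 20/4 = 15.00 moles
Air moles = O2 / 0.209 = 15.00 / 0.209 = 71.77 moles air


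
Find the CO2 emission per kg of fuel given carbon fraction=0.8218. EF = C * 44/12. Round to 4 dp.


EF = C_frac * (M_CO2 / M_C)
EF = 0.8218 * (44/12)
EF = 0.8218 * 3.666667 = 3.0133 kg_CO2/kg_fuel


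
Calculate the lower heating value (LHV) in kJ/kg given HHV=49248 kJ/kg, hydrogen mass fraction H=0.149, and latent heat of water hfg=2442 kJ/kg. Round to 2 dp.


LHV = HHV - hfg * 9 * H
Water correction = 2442 * 9 * 0.149 = 3274.722 kJ/kg
LHV = 49248 - 3274.722 = 45973.28 kJ/kg


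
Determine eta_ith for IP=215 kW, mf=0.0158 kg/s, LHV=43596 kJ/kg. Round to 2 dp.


eta_ith = (IP / (mf * LHV)) * 100
Denominator = 0.0158 * 43596 = 688.8168 kW
eta_ith = (215 / 688.8168) * 100 = 31.21%


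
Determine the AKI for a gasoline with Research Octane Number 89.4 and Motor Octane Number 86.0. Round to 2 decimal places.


AKI = (RON + MON) / 2
AKI = (89.4 + 86.0) / 2
AKI = 175.4 / 2 = 87.70


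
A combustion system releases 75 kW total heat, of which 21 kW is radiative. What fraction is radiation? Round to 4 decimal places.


f_rad = Q_rad / Q_total
f_rad = 21 / 75 = 0.2800


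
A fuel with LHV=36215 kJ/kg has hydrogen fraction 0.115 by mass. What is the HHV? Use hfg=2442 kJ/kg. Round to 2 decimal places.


HHV = LHV + hfg * 9 * H
Water addition = 2442 * 9 * 0.115 = 2527.470 kJ/kg
HHV = 36215 + 2527.470 = 38742.47 kJ/kg


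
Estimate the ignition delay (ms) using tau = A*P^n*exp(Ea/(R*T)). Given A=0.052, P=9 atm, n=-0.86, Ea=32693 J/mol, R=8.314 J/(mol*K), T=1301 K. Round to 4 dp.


tau = A * P^n * exp(Ea/(R*T))
P^n = 9^(-0.86) = 0.15113026
Ea/(R*T) = 32693/(8.314*1301) = 3.022508
exp(Ea/(R*T)) = 20.542748
tau = 0.052 * 0.15113026 * 20.542748 = 0.1614 ms


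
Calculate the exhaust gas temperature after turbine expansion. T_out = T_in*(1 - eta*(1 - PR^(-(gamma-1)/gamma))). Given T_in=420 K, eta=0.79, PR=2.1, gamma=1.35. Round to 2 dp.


T_out = T_in * (1 - eta * (1 - PR^(-(gamma-1)/gamma)))
Exponent = -(1.35-1)/1.35 = -0.25925926
PR^exp = 2.1^(-0.25925926) = 0.82501466
Factor = 1 - 0.79*(1 - 0.82501466) = 0.86176158
T_out = 420 * 0.86176158 = 361.94 K


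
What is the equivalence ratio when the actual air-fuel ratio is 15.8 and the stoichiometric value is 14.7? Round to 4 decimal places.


phi = AFR_stoich / AFR_actual
phi = 14.7 / 15.8 = 0.9304


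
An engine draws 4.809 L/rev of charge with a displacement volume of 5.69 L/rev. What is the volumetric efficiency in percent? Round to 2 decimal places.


eta_v = (V_actual / V_disp) * 100
Ratio = 4.809 / 5.69 = 0.8452
eta_v = 0.8452 * 100 = 84.52%


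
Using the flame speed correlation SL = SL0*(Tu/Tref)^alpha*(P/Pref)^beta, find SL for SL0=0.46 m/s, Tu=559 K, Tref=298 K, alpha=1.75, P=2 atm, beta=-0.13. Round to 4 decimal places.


SL = SL0 * (Tu/Tref)^alpha * (P/Pref)^beta
T ratio = 559/298 = 1.87583893
(T ratio)^alpha = 1.87583893^1.75 = 3.006715
(P/Pref)^beta = 2^(-0.13) = 0.913831
SL = 0.46 * 3.006715 * 0.913831 = 1.2639 m/s


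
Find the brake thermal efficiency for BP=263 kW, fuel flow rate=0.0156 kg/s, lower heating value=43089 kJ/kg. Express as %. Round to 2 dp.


eta_BTE = (BP / (mf * LHV)) * 100
Denominator = 0.0156 * 43089 = 672.1884 kW
eta_BTE = (263 / 672.1884) * 100 = 39.13%


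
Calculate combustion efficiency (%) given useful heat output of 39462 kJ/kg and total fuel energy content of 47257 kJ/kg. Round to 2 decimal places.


Efficiency = (Q_useful / Q_fuel) * 100
Efficiency = (39462 / 47257) * 100
Efficiency = 0.8351 * 100 = 83.51%


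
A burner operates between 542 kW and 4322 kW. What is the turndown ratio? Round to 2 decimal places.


TDR = Q_max / Q_min
TDR = 4322 / 542 = 7.97


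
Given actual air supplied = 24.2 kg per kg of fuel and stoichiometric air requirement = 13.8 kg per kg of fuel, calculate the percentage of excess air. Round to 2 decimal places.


Excess air = actual - stoichiometric = 24.2 - 13.8 = 10.40 kg/kg fuel
Excess air % = (excess / stoich) * 100 = (10.40 / 13.8) * 100 = 75.36%


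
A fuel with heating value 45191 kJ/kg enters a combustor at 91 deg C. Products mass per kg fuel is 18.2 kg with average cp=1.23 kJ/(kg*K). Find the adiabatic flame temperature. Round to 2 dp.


T_ad = T_in + Hc / (m_p * cp)
Denominator = 18.2 * 1.23 = 22.3860
Temperature rise = 45191 / 22.3860 = 2018.72 K
T_ad = 91 + 2018.72 = 2109.72 deg C


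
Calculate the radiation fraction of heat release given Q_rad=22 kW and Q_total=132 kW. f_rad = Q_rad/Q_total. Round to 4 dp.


f_rad = Q_rad / Q_total
f_rad = 22 / 132 = 0.1667


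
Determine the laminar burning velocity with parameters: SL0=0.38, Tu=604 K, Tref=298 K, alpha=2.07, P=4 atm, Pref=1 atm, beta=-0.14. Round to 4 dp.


SL = SL0 * (Tu/Tref)^alpha * (P/Pref)^beta
T ratio = 604/298 = 2.02684564
(T ratio)^alpha = 2.02684564^2.07 = 4.316371
(P/Pref)^beta = 4^(-0.14) = 0.823591
SL = 0.38 * 4.316371 * 0.823591 = 1.3509 m/s


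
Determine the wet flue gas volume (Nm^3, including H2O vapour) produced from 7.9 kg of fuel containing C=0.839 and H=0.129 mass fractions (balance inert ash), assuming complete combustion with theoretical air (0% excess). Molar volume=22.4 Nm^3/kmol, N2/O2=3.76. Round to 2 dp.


Per kg fuel: CO2 = (C/12 kmol)*22.4 = (0.839/12)*22.4 = 1.56613 Nm^3
Per kg fuel: H2O = (H/2 kmol)*22.4 = (0.129/2)*22.4 = 1.44480 Nm^3
O2 needed per kg fuel = C/12 + H/4 = 0.839/12 + 0.129/4 = 0.10216667 kmol
Per kg fuel: N2 = O2*3.76*22.4 = 0.10216667*3.76*22.4 = 8.60489 Nm^3
Total per kg = 1.56613 + 1.44480 + 8.60489 = 11.61582 Nm^3
Total = 11.61582 * 7.9 = 91.76 Nm^3


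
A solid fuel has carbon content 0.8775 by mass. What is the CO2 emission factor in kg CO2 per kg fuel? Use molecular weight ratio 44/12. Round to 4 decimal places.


EF = C_frac * (M_CO2 / M_C)
EF = 0.8775 * (44/12)
EF = 0.8775 * 3.666667 = 3.2175 kg_CO2/kg_fuel


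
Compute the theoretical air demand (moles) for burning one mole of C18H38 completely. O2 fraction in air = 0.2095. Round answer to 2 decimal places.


Balanced combustion: C18H38 + 27.5 O2 -> 18 CO2 + 19 H2O
O2 needed = C + H/4 = 18 + 38/4 = 27.50 moles
Air moles = O2 / 0.2095 = 27.50 / 0.2095 = 131.26 moles air


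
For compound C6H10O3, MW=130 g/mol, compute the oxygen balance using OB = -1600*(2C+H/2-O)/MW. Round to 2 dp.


OB = -1600 * (2C + H/2 - O) / MW
Inner = 2*6 + 10/2 - 3 = 14.00
OB = -1600 * 14.00 / 130 = -172.31%


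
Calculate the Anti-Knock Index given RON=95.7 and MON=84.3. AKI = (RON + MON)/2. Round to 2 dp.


AKI = (RON + MON) / 2
AKI = (95.7 + 84.3) / 2
AKI = 180.0 / 2 = 90.00


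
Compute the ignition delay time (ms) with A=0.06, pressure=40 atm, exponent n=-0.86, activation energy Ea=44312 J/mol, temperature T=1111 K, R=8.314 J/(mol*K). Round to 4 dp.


tau = A * P^n * exp(Ea/(R*T))
P^n = 40^(-0.86) = 0.04190139
Ea/(R*T) = 44312/(8.314*1111) = 4.797304
exp(Ea/(R*T)) = 121.183311
tau = 0.06 * 0.04190139 * 121.183311 = 0.3047 ms


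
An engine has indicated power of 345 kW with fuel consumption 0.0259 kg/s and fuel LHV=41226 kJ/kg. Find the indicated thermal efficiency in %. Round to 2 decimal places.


eta_ith = (IP / (mf * LHV)) * 100
Denominator = 0.0259 * 41226 = 1067.7534 kW
eta_ith = (345 / 1067.7534) * 100 = 32.31%


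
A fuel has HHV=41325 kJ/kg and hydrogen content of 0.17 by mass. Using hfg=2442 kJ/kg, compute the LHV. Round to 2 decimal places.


LHV = HHV - hfg * 9 * H
Water correction = 2442 * 9 * 0.17 = 3736.260 kJ/kg
LHV = 41325 - 3736.260 = 37588.74 kJ/kg


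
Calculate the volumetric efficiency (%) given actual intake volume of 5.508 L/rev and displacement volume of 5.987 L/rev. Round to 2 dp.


eta_v = (V_actual / V_disp) * 100
Ratio = 5.508 / 5.987 = 0.9200
eta_v = 0.9200 * 100 = 92.00%


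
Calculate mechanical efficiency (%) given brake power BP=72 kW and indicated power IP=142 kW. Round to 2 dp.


eta_mech = (BP / IP) * 100
Ratio = 72 / 142 = 0.5070
eta_mech = 0.5070 * 100 = 50.70%


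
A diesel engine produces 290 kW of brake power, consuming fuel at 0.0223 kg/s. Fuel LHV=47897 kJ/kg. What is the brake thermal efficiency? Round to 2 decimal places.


eta_BTE = (BP / (mf * LHV)) * 100
Denominator = 0.0223 * 47897 = 1068.1031 kW
eta_BTE = (290 / 1068.1031) * 100 = 27.15%


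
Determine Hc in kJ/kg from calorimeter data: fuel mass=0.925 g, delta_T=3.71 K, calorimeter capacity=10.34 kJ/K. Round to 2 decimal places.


Hc = C_cal * delta_T / m_fuel
Q_released = 10.34 * 3.71 = 38.3614 kJ
m_fuel = 0.925 g = 0.925/1000 kg = 0.000925 kg
Hc = 38.3614 / 0.000925 = 41471.78 kJ/kg


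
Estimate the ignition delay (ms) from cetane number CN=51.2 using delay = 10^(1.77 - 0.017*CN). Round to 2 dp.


delay = 10^(1.77 - 0.017*CN)
Exponent = 1.77 - 0.017*51.2 = 0.8996
delay = 10^0.8996 = 7.94 ms


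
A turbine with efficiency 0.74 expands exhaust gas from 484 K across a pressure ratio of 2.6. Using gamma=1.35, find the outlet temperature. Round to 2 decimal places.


T_out = T_in * (1 - eta * (1 - PR^(-(gamma-1)/gamma)))
Exponent = -(1.35-1)/1.35 = -0.25925926
PR^exp = 2.6^(-0.25925926) = 0.78057442
Factor = 1 - 0.74*(1 - 0.78057442) = 0.83762507
T_out = 484 * 0.83762507 = 405.41 K


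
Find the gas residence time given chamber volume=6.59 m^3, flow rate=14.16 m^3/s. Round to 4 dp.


tau = V / Q_flow
tau = 6.59 / 14.16 = 0.4654 s


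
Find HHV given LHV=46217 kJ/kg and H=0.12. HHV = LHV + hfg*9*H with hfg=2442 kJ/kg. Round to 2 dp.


HHV = LHV + hfg * 9 * H
Water addition = 2442 * 9 * 0.12 = 2637.360 kJ/kg
HHV = 46217 + 2637.360 = 48854.36 kJ/kg


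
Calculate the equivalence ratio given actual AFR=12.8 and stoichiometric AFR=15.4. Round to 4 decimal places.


phi = AFR_stoich / AFR_actual
phi = 15.4 / 12.8 = 1.2031


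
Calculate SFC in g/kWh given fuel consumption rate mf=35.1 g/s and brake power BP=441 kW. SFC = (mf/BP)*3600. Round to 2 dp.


SFC = (mf / BP) * 3600
Rate = 35.1 / 441 = 0.079592 g/(s*kW)
SFC = 0.079592 * 3600 = 286.53 g/kWh


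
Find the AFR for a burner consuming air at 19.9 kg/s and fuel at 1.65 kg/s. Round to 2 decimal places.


AFR = m_air / m_fuel
AFR = 19.9 / 1.65 = 12.06


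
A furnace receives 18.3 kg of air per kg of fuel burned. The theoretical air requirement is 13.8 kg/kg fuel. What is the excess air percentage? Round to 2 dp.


Excess air = actual - stoichiometric = 18.3 - 13.8 = 4.50 kg/kg fuel
Excess air % = (excess / stoich) * 100 = (4.50 / 13.8) * 100 = 32.61%


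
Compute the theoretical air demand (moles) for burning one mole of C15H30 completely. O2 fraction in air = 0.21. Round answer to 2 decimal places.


Balanced combustion: C15H30 + 22.5 O2 -> 15 CO2 + 15 H2O
O2 needed = C + H/4 = 15 + 30/4 = 22.50 moles
Air moles = O2 / 0.21 = 22.50 / 0.21 = 107.14 moles air


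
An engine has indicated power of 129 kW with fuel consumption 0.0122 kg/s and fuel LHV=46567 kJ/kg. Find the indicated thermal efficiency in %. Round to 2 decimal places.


eta_ith = (IP / (mf * LHV)) * 100
Denominator = 0.0122 * 46567 = 568.1174 kW
eta_ith = (129 / 568.1174) * 100 = 22.71%


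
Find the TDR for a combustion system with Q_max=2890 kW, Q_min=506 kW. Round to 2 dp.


TDR = Q_max / Q_min
TDR = 2890 / 506 = 5.71


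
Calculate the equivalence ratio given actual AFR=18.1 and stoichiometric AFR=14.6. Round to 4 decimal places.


phi = AFR_stoich / AFR_actual
phi = 14.6 / 18.1 = 0.8066


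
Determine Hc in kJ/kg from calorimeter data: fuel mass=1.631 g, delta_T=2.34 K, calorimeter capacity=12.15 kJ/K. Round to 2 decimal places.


Hc = C_cal * delta_T / m_fuel
Q_released = 12.15 * 2.34 = 28.4310 kJ
m_fuel = 1.631 g = 1.631/1000 kg = 0.001631 kg
Hc = 28.4310 / 0.001631 = 17431.64 kJ/kg


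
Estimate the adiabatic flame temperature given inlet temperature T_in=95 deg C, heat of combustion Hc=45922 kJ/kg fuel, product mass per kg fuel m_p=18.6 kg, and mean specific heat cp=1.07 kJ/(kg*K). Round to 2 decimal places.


T_ad = T_in + Hc / (m_p * cp)
Denominator = 18.6 * 1.07 = 19.9020
Temperature rise = 45922 / 19.9020 = 2307.41 K
T_ad = 95 + 2307.41 = 2402.41 deg C


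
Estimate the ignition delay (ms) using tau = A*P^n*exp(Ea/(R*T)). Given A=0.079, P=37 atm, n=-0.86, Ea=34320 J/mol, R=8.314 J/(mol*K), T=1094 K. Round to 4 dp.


tau = A * P^n * exp(Ea/(R*T))
P^n = 37^(-0.86) = 0.04480707
Ea/(R*T) = 34320/(8.314*1094) = 3.773288
exp(Ea/(R*T)) = 43.522927
tau = 0.079 * 0.04480707 * 43.522927 = 0.1541 ms


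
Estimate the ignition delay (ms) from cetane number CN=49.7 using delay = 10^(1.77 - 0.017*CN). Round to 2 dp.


delay = 10^(1.77 - 0.017*CN)
Exponent = 1.77 - 0.017*49.7 = 0.9251
delay = 10^0.9251 = 8.42 ms


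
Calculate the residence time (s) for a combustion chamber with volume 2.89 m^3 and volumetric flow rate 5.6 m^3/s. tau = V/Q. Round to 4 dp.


tau = V / Q_flow
tau = 2.89 / 5.6 = 0.5161 s


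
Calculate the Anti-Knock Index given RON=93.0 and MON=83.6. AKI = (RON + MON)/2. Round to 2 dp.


AKI = (RON + MON) / 2
AKI = (93.0 + 83.6) / 2
AKI = 176.6 / 2 = 88.30


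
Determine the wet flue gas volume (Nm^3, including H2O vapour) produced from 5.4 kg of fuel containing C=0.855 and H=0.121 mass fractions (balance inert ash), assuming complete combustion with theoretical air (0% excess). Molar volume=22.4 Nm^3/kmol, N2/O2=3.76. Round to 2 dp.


Per kg fuel: CO2 = (C/12 kmol)*22.4 = (0.855/12)*22.4 = 1.59600 Nm^3
Per kg fuel: H2O = (H/2 kmol)*22.4 = (0.121/2)*22.4 = 1.35520 Nm^3
O2 needed per kg fuel = C/12 + H/4 = 0.855/12 + 0.121/4 = 0.10150000 kmol
Per kg fuel: N2 = O2*3.76*22.4 = 0.10150000*3.76*22.4 = 8.54874 Nm^3
Total per kg = 1.59600 + 1.35520 + 8.54874 = 11.49994 Nm^3
Total = 11.49994 * 5.4 = 62.10 Nm^3


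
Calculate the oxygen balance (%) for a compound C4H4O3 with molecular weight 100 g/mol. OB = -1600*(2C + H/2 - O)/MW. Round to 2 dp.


OB = -1600 * (2C + H/2 - O) / MW
Inner = 2*4 + 4/2 - 3 = 7.00
OB = -1600 * 7.00 / 100 = -112.00%


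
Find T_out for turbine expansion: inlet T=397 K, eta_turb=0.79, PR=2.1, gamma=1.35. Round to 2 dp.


T_out = T_in * (1 - eta * (1 - PR^(-(gamma-1)/gamma)))
Exponent = -(1.35-1)/1.35 = -0.25925926
PR^exp = 2.1^(-0.25925926) = 0.82501466
Factor = 1 - 0.79*(1 - 0.82501466) = 0.86176158
T_out = 397 * 0.86176158 = 342.12 K


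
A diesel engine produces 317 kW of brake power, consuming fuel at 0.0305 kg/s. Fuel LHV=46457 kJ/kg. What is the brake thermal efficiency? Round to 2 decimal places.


eta_BTE = (BP / (mf * LHV)) * 100
Denominator = 0.0305 * 46457 = 1416.9385 kW
eta_BTE = (317 / 1416.9385) * 100 = 22.37%


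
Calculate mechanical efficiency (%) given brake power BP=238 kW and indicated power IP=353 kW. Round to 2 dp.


eta_mech = (BP / IP) * 100
Ratio = 238 / 353 = 0.6742
eta_mech = 0.6742 * 100 = 67.42%


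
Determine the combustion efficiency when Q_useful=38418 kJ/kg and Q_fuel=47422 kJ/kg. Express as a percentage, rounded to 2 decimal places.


Efficiency = (Q_useful / Q_fuel) * 100
Efficiency = (38418 / 47422) * 100
Efficiency = 0.8101 * 100 = 81.01%
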